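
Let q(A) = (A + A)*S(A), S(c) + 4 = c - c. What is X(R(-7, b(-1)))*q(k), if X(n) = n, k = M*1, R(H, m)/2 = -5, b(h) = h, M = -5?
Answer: -400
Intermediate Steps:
R(H, m) = -10 (R(H, m) = 2*(-5) = -10)
S(c) = -4 (S(c) = -4 + (c - c) = -4 + 0 = -4)
k = -5 (k = -5*1 = -5)
q(A) = -8*A (q(A) = (A + A)*(-4) = (2*A)*(-4) = -8*A)
X(R(-7, b(-1)))*q(k) = -(-80)*(-5) = -10*40 = -400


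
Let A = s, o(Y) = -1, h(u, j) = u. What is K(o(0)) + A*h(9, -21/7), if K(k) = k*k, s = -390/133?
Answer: -3377/133 ≈ -25.391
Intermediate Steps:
s = -390/133 (s = -390*1/133 = -390/133 ≈ -2.9323)
A = -390/133 ≈ -2.9323
K(k) = k²
K(o(0)) + A*h(9, -21/7) = (-1)² - 390/133*9 = 1 - 3510/133 = -3377/133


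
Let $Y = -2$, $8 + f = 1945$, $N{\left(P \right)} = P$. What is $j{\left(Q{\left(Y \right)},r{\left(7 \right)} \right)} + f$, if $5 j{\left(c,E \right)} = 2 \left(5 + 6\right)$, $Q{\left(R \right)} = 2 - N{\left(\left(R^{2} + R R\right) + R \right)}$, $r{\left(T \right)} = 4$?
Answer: $\frac{9707}{5} \approx 1941.4$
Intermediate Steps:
$f = 1937$ ($f = -8 + 1945 = 1937$)
$Q{\left(R \right)} = 2 - R - 2 R^{2}$ ($Q{\left(R \right)} = 2 - \left(\left(R^{2} + R R\right) + R\right) = 2 - \left(\left(R^{2} + R^{2}\right) + R\right) = 2 - \left(2 R^{2} + R\right) = 2 - \left(R + 2 R^{2}\right) = 2 - R - 2 R^{2}$)
$j{\left(c,E \right)} = \frac{22}{5}$ ($j{\left(c,E \right)} = \frac{2 \left(5 + 6\right)}{5} = \frac{2 \cdot 11}{5} = \frac{1}{5} \cdot 22 = \frac{22}{5}$)
$j{\left(Q{\left(Y \right)},r{\left(7 \right)} \right)} + f = \frac{22}{5} + 1937 = \frac{9707}{5}$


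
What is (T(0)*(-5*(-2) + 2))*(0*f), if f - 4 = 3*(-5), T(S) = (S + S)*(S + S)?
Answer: 0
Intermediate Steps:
T(S) = 4*S**2 (T(S) = (2*S)*(2*S) = 4*S**2)
f = -11 (f = 4 + 3*(-5) = 4 - 15 = -11)
(T(0)*(-5*(-2) + 2))*(0*f) = ((4*0**2)*(-5*(-2) + 2))*(0*(-11)) = ((4*0)*(10 + 2))*0 = (0*12)*0 = 0*0 = 0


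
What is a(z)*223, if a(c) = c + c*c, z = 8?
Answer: 16056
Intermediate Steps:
a(c) = c + c**2
a(z)*223 = (8*(1 + 8))*223 = (8*9)*223 = 72*223 = 16056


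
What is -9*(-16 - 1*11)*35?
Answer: 8505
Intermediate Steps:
-9*(-16 - 1*11)*35 = -9*(-16 - 11)*35 = -9*(-27)*35 = 243*35 = 8505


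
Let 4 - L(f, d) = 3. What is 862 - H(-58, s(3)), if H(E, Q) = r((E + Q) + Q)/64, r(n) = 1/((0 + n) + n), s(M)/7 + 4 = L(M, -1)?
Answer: 11033601/12800 ≈ 862.00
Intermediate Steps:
L(f, d) = 1 (L(f, d) = 4 - 1*3 = 4 - 3 = 1)
s(M) = -21 (s(M) = -28 + 7*1 = -28 + 7 = -21)
r(n) = 1/(2*n) (r(n) = 1/(n + n) = 1/(2*n))
H(E, Q) = 1/(128*(E + 2*Q)) (H(E, Q) = (1/(2*((E + Q) + Q)))/64 = (1/(2*(E + 2*Q)))*(1/64) = 1/(128*(E + 2*Q)))
862 - H(-58, s(3)) = 862 - 1/(128*(-58 + 2*(-21))) = 862 - 1/(128*(-58 - 42)) = 862 - 1/(128*(-100)) = 862 - (-1)/(128*100) = 862 - 1*(-1/12800) = 862 + 1/12800 = 11033601/12800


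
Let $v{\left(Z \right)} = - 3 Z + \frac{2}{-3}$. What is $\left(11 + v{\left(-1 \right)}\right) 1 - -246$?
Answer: $\frac{778}{3} \approx 259.33$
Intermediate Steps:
$v{\left(Z \right)} = - \frac{2}{3} - 3 Z$ ($v{\left(Z \right)} = - 3 Z + 2 \left(- \frac{1}{3}\right) = - 3 Z - \frac{2}{3} = - \frac{2}{3} - 3 Z$)
$\left(11 + v{\left(-1 \right)}\right) 1 - -246 = \left(11 - - \frac{7}{3}\right) 1 - -246 = \left(11 + \left(- \frac{2}{3} + 3\right)\right) 1 + 246 = \left(11 + \frac{7}{3}\right) 1 + 246 = \frac{40}{3} \cdot 1 + 246 = \frac{40}{3} + 246 = \frac{778}{3}$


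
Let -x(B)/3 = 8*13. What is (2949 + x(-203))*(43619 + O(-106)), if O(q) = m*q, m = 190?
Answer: 61914123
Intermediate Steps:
x(B) = -312 (x(B) = -24*13 = -3*104 = -312)
O(q) = 190*q
(2949 + x(-203))*(43619 + O(-106)) = (2949 - 312)*(43619 + 190*(-106)) = 2637*(43619 - 20140) = 2637*23479 = 61914123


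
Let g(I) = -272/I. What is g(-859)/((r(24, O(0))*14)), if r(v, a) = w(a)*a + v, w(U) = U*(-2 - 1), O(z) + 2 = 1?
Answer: 136/126273 ≈ 0.0010770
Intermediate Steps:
O(z) = -1 (O(z) = -2 + 1 = -1)
w(U) = -3*U (w(U) = U*(-3) = -3*U)
r(v, a) = v - 3*a² (r(v, a) = (-3*a)*a + v = -3*a² + v = v - 3*a²)
g(-859)/((r(24, O(0))*14)) = (-272/(-859))/(((24 - 3*(-1)²)*14)) = (-272*(-1/859))/(((24 - 3*1)*14)) = 272/(859*(((24 - 3)*14))) = 272/(859*((21*14))) = (272/859)/294 = (272/859)*(1/294) = 136/126273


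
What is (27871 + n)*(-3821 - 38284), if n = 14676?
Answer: -1791441435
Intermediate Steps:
(27871 + n)*(-3821 - 38284) = (27871 + 14676)*(-3821 - 38284) = 42547*(-42105) = -1791441435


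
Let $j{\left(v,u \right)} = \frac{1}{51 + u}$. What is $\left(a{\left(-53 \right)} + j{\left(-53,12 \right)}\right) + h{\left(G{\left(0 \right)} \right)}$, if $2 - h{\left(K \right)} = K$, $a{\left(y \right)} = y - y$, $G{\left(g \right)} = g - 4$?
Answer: $\frac{379}{63} \approx 6.0159$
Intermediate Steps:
$G{\left(g \right)} = -4 + g$
$a{\left(y \right)} = 0$
$h{\left(K \right)} = 2 - K$
$\left(a{\left(-53 \right)} + j{\left(-53,12 \right)}\right) + h{\left(G{\left(0 \right)} \right)} = \left(0 + \frac{1}{51 + 12}\right) + \left(2 - \left(-4 + 0\right)\right) = \left(0 + \frac{1}{63}\right) + \left(2 - -4\right) = \left(0 + \frac{1}{63}\right) + \left(2 + 4\right) = \frac{1}{63} + 6 = \frac{379}{63}$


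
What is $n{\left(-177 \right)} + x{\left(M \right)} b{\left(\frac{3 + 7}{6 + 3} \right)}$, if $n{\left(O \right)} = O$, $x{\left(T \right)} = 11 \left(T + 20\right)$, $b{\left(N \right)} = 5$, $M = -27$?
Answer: $-562$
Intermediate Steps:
$x{\left(T \right)} = 220 + 11 T$ ($x{\left(T \right)} = 11 \left(20 + T\right) = 220 + 11 T$)
$n{\left(-177 \right)} + x{\left(M \right)} b{\left(\frac{3 + 7}{6 + 3} \right)} = -177 + \left(220 + 11 \left(-27\right)\right) 5 = -177 + \left(220 - 297\right) 5 = -177 - 385 = -562$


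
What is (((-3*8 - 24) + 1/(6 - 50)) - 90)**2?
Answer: 36881329/1936 ≈ 19050.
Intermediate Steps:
(((-3*8 - 24) + 1/(6 - 50)) - 90)**2 = (((-24 - 24) + 1/(-44)) - 90)**2 = ((-48 - 1/44) - 90)**2 = (-2113/44 - 90)**2 = (-6073/44)**2 = 36881329/1936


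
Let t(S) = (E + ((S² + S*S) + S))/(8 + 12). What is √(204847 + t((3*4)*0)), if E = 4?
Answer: 6*√142255/5 ≈ 452.60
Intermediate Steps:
t(S) = ⅕ + S²/10 + S/20 (t(S) = (4 + ((S² + S*S) + S))/(8 + 12) = (4 + ((S² + S²) + S))/20 = (4 + (2*S² + S))*(1/20) = (4 + (S + 2*S²))*(1/20) = (4 + S + 2*S²)*(1/20) = ⅕ + S²/10 + S/20)
√(204847 + t((3*4)*0)) = √(204847 + (⅕ + ((3*4)*0)²/10 + ((3*4)*0)/20)) = √(204847 + (⅕ + (12*0)²/10 + (12*0)/20)) = √(204847 + (⅕ + (⅒)*0² + (1/20)*0)) = √(204847 + (⅕ + (⅒)*0 + 0)) = √(204847 + (⅕ + 0 + 0)) = √(204847 + ⅕) = √(1024236/5) = 6*√142255/5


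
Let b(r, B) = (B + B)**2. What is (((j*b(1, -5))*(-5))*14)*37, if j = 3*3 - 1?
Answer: -2072000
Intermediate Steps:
b(r, B) = 4*B**2 (b(r, B) = (2*B)**2 = 4*B**2)
j = 8 (j = 9 - 1 = 8)
(((j*b(1, -5))*(-5))*14)*37 = (((8*(4*(-5)**2))*(-5))*14)*37 = (((8*(4*25))*(-5))*14)*37 = (((8*100)*(-5))*14)*37 = ((800*(-5))*14)*37 = -4000*14*37 = -56000*37 = -2072000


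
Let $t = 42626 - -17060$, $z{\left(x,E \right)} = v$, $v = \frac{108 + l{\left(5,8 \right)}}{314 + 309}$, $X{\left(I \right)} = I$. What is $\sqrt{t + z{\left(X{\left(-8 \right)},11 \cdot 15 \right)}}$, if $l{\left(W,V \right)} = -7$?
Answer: $\frac{\sqrt{23165930417}}{623} \approx 244.31$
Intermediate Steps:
$v = \frac{101}{623}$ ($v = \frac{108 - 7}{314 + 309} = \frac{101}{623} \approx 0.16212$)
$z{\left(x,E \right)} = \frac{101}{623}$
$t = 59686$ ($t = 42626 + 17060 = 59686$)
$\sqrt{t + z{\left(X{\left(-8 \right)},11 \cdot 15 \right)}} = \sqrt{59686 + \frac{101}{623}} = \sqrt{\frac{37184479}{623}} = \frac{\sqrt{23165930417}}{623}$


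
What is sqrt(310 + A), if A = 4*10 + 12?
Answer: sqrt(362) ≈ 19.026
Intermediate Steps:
A = 52 (A = 40 + 12 = 52)
sqrt(310 + A) = sqrt(310 + 52) = sqrt(362)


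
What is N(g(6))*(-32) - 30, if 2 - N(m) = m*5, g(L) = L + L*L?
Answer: 6626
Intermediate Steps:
g(L) = L + L**2
N(m) = 2 - 5*m (N(m) = 2 - m*5 = 2 - 5*m)
N(g(6))*(-32) - 30 = (2 - 30*(1 + 6))*(-32) - 30 = (2 - 30*7)*(-32) - 30 = (2 - 5*42)*(-32) - 30 = (2 - 210)*(-32) - 30 = -208*(-32) - 30 = 6656 - 30 = 6626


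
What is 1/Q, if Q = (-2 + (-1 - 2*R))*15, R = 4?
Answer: -1/165 ≈ -0.0060606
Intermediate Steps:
Q = -165 (Q = (-2 + (-1 - 2*4))*15 = (-2 + (-1 - 8))*15 = (-2 - 9)*15 = -11*15 = -165)
1/Q = 1/(-165) = -1/165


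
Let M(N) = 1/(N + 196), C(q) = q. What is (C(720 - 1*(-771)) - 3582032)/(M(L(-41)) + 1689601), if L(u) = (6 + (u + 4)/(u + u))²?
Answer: -52484325505/24766528041 ≈ -2.1192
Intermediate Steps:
L(u) = (6 + (4 + u)/(2*u))² (L(u) = (6 + (4 + u)/((2*u)))² = (6 + (4 + u)*(1/(2*u)))² = (6 + (4 + u)/(2*u))²)
M(N) = 1/(196 + N)
(C(720 - 1*(-771)) - 3582032)/(M(L(-41)) + 1689601) = ((720 - 1*(-771)) - 3582032)/(1/(196 + (¼)*(4 + 13*(-41))²/(-41)²) + 1689601) = ((720 + 771) - 3582032)/(1/(196 + (¼)*(1/1681)*(4 - 533)²) + 1689601) = (1491 - 3582032)/(1/(196 + (¼)*(1/1681)*(-529)²) + 1689601) = -3580541/(1/(196 + (¼)*(1/1681)*279841) + 1689601) = -3580541/(1/(196 + 279841/6724) + 1689601) = -3580541/(1/(1597745/6724) + 1689601) = -3580541/(6724/1597745 + 1689601) = -3580541/2699551556469/1597745 = -3580541*1597745/2699551556469 = -52484325505/24766528041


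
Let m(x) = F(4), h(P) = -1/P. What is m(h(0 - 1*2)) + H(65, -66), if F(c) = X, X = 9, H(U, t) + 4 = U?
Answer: 70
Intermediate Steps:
H(U, t) = -4 + U
F(c) = 9
m(x) = 9
m(h(0 - 1*2)) + H(65, -66) = 9 + (-4 + 65) = 9 + 61 = 70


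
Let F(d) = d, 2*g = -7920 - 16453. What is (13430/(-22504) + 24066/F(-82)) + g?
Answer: -5757693049/461332 ≈ -12481.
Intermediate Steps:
g = -24373/2 (g = (-7920 - 16453)/2 = (1/2)*(-24373) = -24373/2 ≈ -12187.)
(13430/(-22504) + 24066/F(-82)) + g = (13430/(-22504) + 24066/(-82)) - 24373/2 = (13430*(-1/22504) + 24066*(-1/82)) - 24373/2 = (-6715/11252 - 12033/41) - 24373/2 = -135670631/461332 - 24373/2 = -5757693049/461332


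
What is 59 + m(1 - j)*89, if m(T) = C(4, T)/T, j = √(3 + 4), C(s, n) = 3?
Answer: 29/2 - 89*√7/2 ≈ -103.24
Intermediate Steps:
j = √7 ≈ 2.6458
m(T) = 3/T
59 + m(1 - j)*89 = 59 + (3/(1 - √7))*89 = 59 + 267/(1 - √7)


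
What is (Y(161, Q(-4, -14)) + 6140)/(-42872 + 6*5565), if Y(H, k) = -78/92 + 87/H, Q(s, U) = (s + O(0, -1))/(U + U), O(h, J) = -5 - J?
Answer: -1976981/3053204 ≈ -0.64751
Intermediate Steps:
Q(s, U) = (-4 + s)/(2*U) (Q(s, U) = (s + (-5 - 1*(-1)))/(U + U) = (s + (-5 + 1))/((2*U)) = (s - 4)*(1/(2*U)) = (-4 + s)*(1/(2*U)) = (-4 + s)/(2*U))
Y(H, k) = -39/46 + 87/H (Y(H, k) = -78*1/92 + 87/H = -39/46 + 87/H)
(Y(161, Q(-4, -14)) + 6140)/(-42872 + 6*5565) = ((-39/46 + 87/161) + 6140)/(-42872 + 6*5565) = ((-39/46 + 87*(1/161)) + 6140)/(-42872 + 33390) = ((-39/46 + 87/161) + 6140)/(-9482) = (-99/322 + 6140)*(-1/9482) = (1976981/322)*(-1/9482) = -1976981/3053204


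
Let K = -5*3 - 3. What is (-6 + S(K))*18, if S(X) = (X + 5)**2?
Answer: 2934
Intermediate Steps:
K = -18 (K = -15 - 3 = -18)
S(X) = (5 + X)**2
(-6 + S(K))*18 = (-6 + (5 - 18)**2)*18 = (-6 + (-13)**2)*18 = (-6 + 169)*18 = 163*18 = 2934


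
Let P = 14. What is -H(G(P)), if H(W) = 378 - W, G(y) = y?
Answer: -364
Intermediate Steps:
-H(G(P)) = -(378 - 1*14) = -(378 - 14) = -1*364 = -364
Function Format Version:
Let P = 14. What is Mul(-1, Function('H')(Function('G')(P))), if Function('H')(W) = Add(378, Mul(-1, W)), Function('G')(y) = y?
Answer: -364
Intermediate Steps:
Mul(-1, Function('H')(Function('G')(P))) = Mul(-1, Add(378, Mul(-1, 14))) = Mul(-1, Add(378, -14)) = Mul(-1, 364) = -364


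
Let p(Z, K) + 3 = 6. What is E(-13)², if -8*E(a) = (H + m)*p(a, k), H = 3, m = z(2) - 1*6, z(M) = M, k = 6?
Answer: 9/64 ≈ 0.14063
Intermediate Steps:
p(Z, K) = 3 (p(Z, K) = -3 + 6 = 3)
m = -4 (m = 2 - 1*6 = 2 - 6 = -4)
E(a) = 3/8 (E(a) = -(3 - 4)*3/8 = -(-1)*3/8 = -⅛*(-3) = 3/8)
E(-13)² = (3/8)² = 9/64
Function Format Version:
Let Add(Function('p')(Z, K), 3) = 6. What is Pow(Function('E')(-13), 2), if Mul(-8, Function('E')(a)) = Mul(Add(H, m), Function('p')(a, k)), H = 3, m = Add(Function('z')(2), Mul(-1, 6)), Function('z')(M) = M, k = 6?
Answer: Rational(9, 64) ≈ 0.14063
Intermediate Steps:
Function('p')(Z, K) = 3 (Function('p')(Z, K) = Add(-3, 6) = 3)
m = -4 (m = Add(2, Mul(-1, 6)) = Add(2, -6) = -4)
Function('E')(a) = Rational(3, 8) (Function('E')(a) = Mul(Rational(-1, 8), Mul(Add(3, -4), 3)) = Mul(Rational(-1, 8), Mul(-1, 3)) = Mul(Rational(-1, 8), -3) = Rational(3, 8))
Pow(Function('E')(-13), 2) = Pow(Rational(3, 8), 2) = Rational(9, 64)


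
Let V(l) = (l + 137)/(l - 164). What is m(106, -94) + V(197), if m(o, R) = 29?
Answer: 1291/33 ≈ 39.121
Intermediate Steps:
V(l) = (137 + l)/(-164 + l)
m(106, -94) + V(197) = 29 + (137 + 197)/(-164 + 197) = 29 + 334/33 = 1291/33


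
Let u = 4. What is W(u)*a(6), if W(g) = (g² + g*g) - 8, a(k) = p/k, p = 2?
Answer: 8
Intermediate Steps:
a(k) = 2/k
W(g) = -8 + 2*g² (W(g) = (g² + g²) - 8 = 2*g² - 8 = -8 + 2*g²)
W(u)*a(6) = (-8 + 2*4²)*(2/6) = (-8 + 2*16)*(2*(⅙)) = (-8 + 32)*(⅓) = 24*(⅓) = 8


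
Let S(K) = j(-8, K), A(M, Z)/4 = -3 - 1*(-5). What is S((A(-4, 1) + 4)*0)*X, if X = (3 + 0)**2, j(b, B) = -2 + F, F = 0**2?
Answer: -18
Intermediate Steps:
F = 0
A(M, Z) = 8 (A(M, Z) = 4*(-3 - 1*(-5)) = 4*(-3 + 5) = 4*2 = 8)
j(b, B) = -2 (j(b, B) = -2 + 0 = -2)
S(K) = -2
X = 9 (X = 3**2 = 9)
S((A(-4, 1) + 4)*0)*X = -2*9 = -18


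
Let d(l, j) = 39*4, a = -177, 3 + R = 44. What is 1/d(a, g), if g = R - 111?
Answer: 1/156 ≈ 0.0064103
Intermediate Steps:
R = 41 (R = -3 + 44 = 41)
g = -70 (g = 41 - 111 = -70)
d(l, j) = 156
1/d(a, g) = 1/156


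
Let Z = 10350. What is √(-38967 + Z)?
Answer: I*√28617 ≈ 169.17*I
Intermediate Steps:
√(-38967 + Z) = √(-38967 + 10350) = √(-28617) = I*√28617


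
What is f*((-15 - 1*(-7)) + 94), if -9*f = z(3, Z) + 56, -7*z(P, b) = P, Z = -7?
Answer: -33454/63 ≈ -531.02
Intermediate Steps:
z(P, b) = -P/7
f = -389/63 (f = -(-⅐*3 + 56)/9 = -(-3/7 + 56)/9 = -⅑*389/7 = -389/63 ≈ -6.1746)
f*((-15 - 1*(-7)) + 94) = -389*((-15 - 1*(-7)) + 94)/63 = -389*((-15 + 7) + 94)/63 = -389*(-8 + 94)/63 = -389/63*86 = -33454/63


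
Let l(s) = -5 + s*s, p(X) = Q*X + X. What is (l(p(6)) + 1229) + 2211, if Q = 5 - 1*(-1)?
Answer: 5199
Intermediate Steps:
Q = 6 (Q = 5 + 1 = 6)
p(X) = 7*X (p(X) = 6*X + X = 7*X)
l(s) = -5 + s²
(l(p(6)) + 1229) + 2211 = ((-5 + (7*6)²) + 1229) + 2211 = ((-5 + 42²) + 1229) + 2211 = ((-5 + 1764) + 1229) + 2211 = (1759 + 1229) + 2211 = 2988 + 2211 = 5199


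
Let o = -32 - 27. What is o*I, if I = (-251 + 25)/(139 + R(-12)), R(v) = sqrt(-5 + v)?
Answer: 926713/9669 - 6667*I*sqrt(17)/9669 ≈ 95.844 - 2.843*I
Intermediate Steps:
I = -226/(139 + I*sqrt(17)) (I = (-251 + 25)/(139 + sqrt(-5 - 12)) = -226/(139 + sqrt(-17)) = -226/(139 + I*sqrt(17)) ≈ -1.6245 + 0.048186*I)
o = -59
o*I = -59*(-15707/9669 + 113*I*sqrt(17)/9669) = 926713/9669 - 6667*I*sqrt(17)/9669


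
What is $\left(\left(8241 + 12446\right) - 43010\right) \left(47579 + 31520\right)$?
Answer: $-1765726977$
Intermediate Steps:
$\left(\left(8241 + 12446\right) - 43010\right) \left(47579 + 31520\right) = \left(20687 - 43010\right) 79099 = \left(-22323\right) 79099 = -1765726977$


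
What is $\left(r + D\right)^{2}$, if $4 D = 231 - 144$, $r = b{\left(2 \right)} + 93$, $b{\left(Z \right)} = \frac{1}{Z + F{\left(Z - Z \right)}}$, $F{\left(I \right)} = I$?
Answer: $\frac{212521}{16} \approx 13283.0$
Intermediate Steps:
$b{\left(Z \right)} = \frac{1}{Z}$ ($b{\left(Z \right)} = \frac{1}{Z + \left(Z - Z\right)} = \frac{1}{Z + 0} = \frac{1}{Z}$)
$r = \frac{187}{2}$ ($r = \frac{1}{2} + 93 = \frac{187}{2} \approx 93.5$)
$D = \frac{87}{4}$ ($D = \frac{231 - 144}{4} = \frac{1}{4} \cdot 87 = \frac{87}{4} \approx 21.75$)
$\left(r + D\right)^{2} = \left(\frac{187}{2} + \frac{87}{4}\right)^{2} = \left(\frac{461}{4}\right)^{2} = \frac{212521}{16}$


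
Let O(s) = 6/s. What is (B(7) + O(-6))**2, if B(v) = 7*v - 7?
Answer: 1681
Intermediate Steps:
B(v) = -7 + 7*v
(B(7) + O(-6))**2 = ((-7 + 7*7) + 6/(-6))**2 = ((-7 + 49) + 6*(-1/6))**2 = (42 - 1)**2 = 41**2 = 1681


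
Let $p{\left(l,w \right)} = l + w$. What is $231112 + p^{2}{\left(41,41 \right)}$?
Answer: $237836$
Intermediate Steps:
$231112 + p^{2}{\left(41,41 \right)} = 231112 + \left(41 + 41\right)^{2} = 231112 + 82^{2} = 231112 + 6724 = 237836$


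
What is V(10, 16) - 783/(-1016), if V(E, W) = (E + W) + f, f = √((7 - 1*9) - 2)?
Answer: 27199/1016 + 2*I ≈ 26.771 + 2.0*I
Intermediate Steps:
f = 2*I (f = √((7 - 9) - 2) = √(-2 - 2) = √(-4) = 2*I ≈ 2.0*I)
V(E, W) = E + W + 2*I (V(E, W) = (E + W) + 2*I = E + W + 2*I)
V(10, 16) - 783/(-1016) = (10 + 16 + 2*I) - 783/(-1016) = (26 + 2*I) - 783*(-1/1016) = (26 + 2*I) + 783/1016 = 27199/1016 + 2*I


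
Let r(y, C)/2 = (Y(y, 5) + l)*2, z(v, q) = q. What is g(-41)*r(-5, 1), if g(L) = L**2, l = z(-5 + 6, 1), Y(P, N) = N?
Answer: 40344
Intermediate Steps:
l = 1
r(y, C) = 24 (r(y, C) = 2*((5 + 1)*2) = 2*(6*2) = 2*12 = 24)
g(-41)*r(-5, 1) = (-41)**2*24 = 1681*24 = 40344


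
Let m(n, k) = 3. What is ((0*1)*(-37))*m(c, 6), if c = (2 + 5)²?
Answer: 0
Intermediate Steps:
c = 49 (c = 7² = 49)
((0*1)*(-37))*m(c, 6) = ((0*1)*(-37))*3 = (0*(-37))*3 = 0*3 = 0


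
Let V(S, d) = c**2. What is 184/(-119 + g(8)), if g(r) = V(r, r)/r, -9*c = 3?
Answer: -13248/8567 ≈ -1.5464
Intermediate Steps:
c = -1/3 (c = -1/9*3 = -1/3 ≈ -0.33333)
V(S, d) = 1/9 (V(S, d) = (-1/3)**2 = 1/9)
g(r) = 1/(9*r)
184/(-119 + g(8)) = 184/(-119 + (1/9)/8) = 184/(-119 + (1/9)*(1/8)) = 184/(-119 + 1/72) = 184/(-8567/72) = 184*(-72/8567) = -13248/8567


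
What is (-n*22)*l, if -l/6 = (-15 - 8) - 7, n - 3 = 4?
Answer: -27720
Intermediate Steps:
n = 7 (n = 3 + 4 = 7)
l = 180 (l = -6*((-15 - 8) - 7) = -6*(-23 - 7) = -6*(-30) = 180)
(-n*22)*l = (-1*7*22)*180 = -7*22*180 = -154*180 = -27720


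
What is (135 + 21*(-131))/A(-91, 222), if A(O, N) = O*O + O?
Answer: -436/1365 ≈ -0.31941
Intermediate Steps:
A(O, N) = O + O**2 (A(O, N) = O**2 + O = O + O**2)
(135 + 21*(-131))/A(-91, 222) = (135 + 21*(-131))/((-91*(1 - 91))) = (135 - 2751)/((-91*(-90))) = -2616/8190 = -2616*1/8190 = -436/1365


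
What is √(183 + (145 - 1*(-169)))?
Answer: √497 ≈ 22.293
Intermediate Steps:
√(183 + (145 - 1*(-169))) = √(183 + (145 + 169)) = √(183 + 314) = √497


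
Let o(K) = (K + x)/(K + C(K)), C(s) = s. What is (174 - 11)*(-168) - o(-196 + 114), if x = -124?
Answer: -2245591/82 ≈ -27385.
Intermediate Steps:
o(K) = (-124 + K)/(2*K) (o(K) = (K - 124)/(K + K) = (-124 + K)/((2*K)) = (-124 + K)*(1/(2*K)) = (-124 + K)/(2*K))
(174 - 11)*(-168) - o(-196 + 114) = (174 - 11)*(-168) - (-124 + (-196 + 114))/(2*(-196 + 114)) = 163*(-168) - (-124 - 82)/(2*(-82)) = -27384 - (-1)*(-206)/(2*82) = -27384 - 1*103/82 = -27384 - 103/82 = -2245591/82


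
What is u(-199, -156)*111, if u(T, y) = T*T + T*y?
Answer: 7841595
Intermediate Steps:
u(T, y) = T**2 + T*y
u(-199, -156)*111 = -199*(-199 - 156)*111 = -199*(-355)*111 = 70645*111 = 7841595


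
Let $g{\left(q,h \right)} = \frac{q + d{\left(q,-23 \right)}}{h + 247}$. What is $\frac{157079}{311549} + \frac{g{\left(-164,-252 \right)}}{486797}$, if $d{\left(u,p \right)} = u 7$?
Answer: $\frac{382736682103}{758305592765} \approx 0.50473$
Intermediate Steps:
$d{\left(u,p \right)} = 7 u$
$g{\left(q,h \right)} = \frac{8 q}{247 + h}$ ($g{\left(q,h \right)} = \frac{q + 7 q}{h + 247} = \frac{8 q}{247 + h}$)
$\frac{157079}{311549} + \frac{g{\left(-164,-252 \right)}}{486797} = \frac{157079}{311549} + \frac{8 \left(-164\right) \frac{1}{247 - 252}}{486797} = 157079 \cdot \frac{1}{311549} + 8 \left(-164\right) \frac{1}{-5} \cdot \frac{1}{486797} = \frac{157079}{311549} + 8 \left(-164\right) \left(- \frac{1}{5}\right) \frac{1}{486797} = \frac{157079}{311549} + \frac{1312}{5} \cdot \frac{1}{486797} = \frac{157079}{311549} + \frac{1312}{2433985} = \frac{382736682103}{758305592765}$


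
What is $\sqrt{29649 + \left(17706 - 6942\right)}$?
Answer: $\sqrt{40413} \approx 201.03$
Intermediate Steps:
$\sqrt{29649 + \left(17706 - 6942\right)} = \sqrt{29649 + 10764} = \sqrt{40413}$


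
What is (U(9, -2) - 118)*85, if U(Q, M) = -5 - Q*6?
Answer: -15045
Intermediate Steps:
U(Q, M) = -5 - 6*Q
(U(9, -2) - 118)*85 = ((-5 - 6*9) - 118)*85 = ((-5 - 54) - 118)*85 = (-59 - 118)*85 = -177*85 = -15045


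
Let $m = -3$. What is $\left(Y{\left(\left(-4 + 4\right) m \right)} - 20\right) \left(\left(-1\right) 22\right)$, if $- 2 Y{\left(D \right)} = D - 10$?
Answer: $330$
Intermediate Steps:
$Y{\left(D \right)} = 5 - \frac{D}{2}$ ($Y{\left(D \right)} = - \frac{D - 10}{2} = - \frac{-10 + D}{2} = 5 - \frac{D}{2}$)
$\left(Y{\left(\left(-4 + 4\right) m \right)} - 20\right) \left(\left(-1\right) 22\right) = \left(\left(5 - \frac{\left(-4 + 4\right) \left(-3\right)}{2}\right) - 20\right) \left(\left(-1\right) 22\right) = \left(\left(5 - \frac{0 \left(-3\right)}{2}\right) - 20\right) \left(-22\right) = \left(\left(5 - 0\right) - 20\right) \left(-22\right) = \left(\left(5 + 0\right) - 20\right) \left(-22\right) = \left(5 - 20\right) \left(-22\right) = \left(-15\right) \left(-22\right) = 330$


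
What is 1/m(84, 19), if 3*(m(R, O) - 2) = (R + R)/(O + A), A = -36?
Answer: -17/22 ≈ -0.77273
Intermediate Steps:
m(R, O) = 2 + 2*R/(3*(-36 + O)) (m(R, O) = 2 + ((R + R)/(O - 36))/3 = 2 + ((2*R)/(-36 + O))/3 = 2 + (2*R/(-36 + O))/3 = 2 + 2*R/(3*(-36 + O)))
1/m(84, 19) = 1/(2*(-108 + 84 + 3*19)/(3*(-36 + 19))) = 1/((2/3)*(-108 + 84 + 57)/(-17)) = 1/((2/3)*(-1/17)*33) = 1/(-22/17) = -17/22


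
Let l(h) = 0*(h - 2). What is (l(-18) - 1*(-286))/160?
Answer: 143/80 ≈ 1.7875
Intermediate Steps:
l(h) = 0 (l(h) = 0*(-2 + h) = 0)
(l(-18) - 1*(-286))/160 = (0 - 1*(-286))/160 = (0 + 286)*(1/160) = 286*(1/160) = 143/80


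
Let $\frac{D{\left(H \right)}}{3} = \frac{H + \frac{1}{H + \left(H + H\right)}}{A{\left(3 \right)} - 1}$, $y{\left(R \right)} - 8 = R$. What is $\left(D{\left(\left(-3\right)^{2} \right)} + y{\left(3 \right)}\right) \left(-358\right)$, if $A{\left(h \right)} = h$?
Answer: $- \frac{79118}{9} \approx -8790.9$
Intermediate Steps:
$y{\left(R \right)} = 8 + R$
$D{\left(H \right)} = \frac{1}{2 H} + \frac{3 H}{2}$ ($D{\left(H \right)} = 3 \frac{H + \frac{1}{H + \left(H + H\right)}}{3 - 1} = 3 \frac{H + \frac{1}{H + 2 H}}{2} = 3 \left(H + \frac{1}{3 H}\right) \frac{1}{2} = 3 \left(\frac{H}{2} + \frac{1}{6 H}\right) = \frac{1}{2 H} + \frac{3 H}{2}$)
$\left(D{\left(\left(-3\right)^{2} \right)} + y{\left(3 \right)}\right) \left(-358\right) = \left(\frac{1 + 3 \left(\left(-3\right)^{2}\right)^{2}}{2 \left(-3\right)^{2}} + \left(8 + 3\right)\right) \left(-358\right) = \left(\frac{1 + 3 \cdot 9^{2}}{2 \cdot 9} + 11\right) \left(-358\right) = \left(\frac{1}{2} \cdot \frac{1}{9} \left(1 + 3 \cdot 81\right) + 11\right) \left(-358\right) = \left(\frac{1}{2} \cdot \frac{1}{9} \left(1 + 243\right) + 11\right) \left(-358\right) = \left(\frac{1}{2} \cdot \frac{1}{9} \cdot 244 + 11\right) \left(-358\right) = \left(\frac{122}{9} + 11\right) \left(-358\right) = \frac{221}{9} \left(-358\right) = - \frac{79118}{9}$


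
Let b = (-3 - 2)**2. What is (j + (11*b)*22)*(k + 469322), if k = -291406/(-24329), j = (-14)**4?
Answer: 507731745812304/24329 ≈ 2.0869e+10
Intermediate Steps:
j = 38416
b = 25 (b = (-5)**2 = 25)
k = 291406/24329 (k = -291406*(-1/24329) = 291406/24329 ≈ 11.978)
(j + (11*b)*22)*(k + 469322) = (38416 + (11*25)*22)*(291406/24329 + 469322) = (38416 + 275*22)*(11418426344/24329) = (38416 + 6050)*(11418426344/24329) = 44466*(11418426344/24329) = 507731745812304/24329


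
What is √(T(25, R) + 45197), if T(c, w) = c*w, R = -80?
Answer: 11*√357 ≈ 207.84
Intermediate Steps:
√(T(25, R) + 45197) = √(25*(-80) + 45197) = √(-2000 + 45197) = √43197 = 11*√357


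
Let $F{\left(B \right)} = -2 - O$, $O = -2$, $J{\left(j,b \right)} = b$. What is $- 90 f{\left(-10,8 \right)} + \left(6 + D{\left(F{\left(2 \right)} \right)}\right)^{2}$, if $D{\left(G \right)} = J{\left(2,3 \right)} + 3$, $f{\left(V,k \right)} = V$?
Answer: $1044$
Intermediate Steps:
$F{\left(B \right)} = 0$ ($F{\left(B \right)} = -2 - -2 = -2 + 2 = 0$)
$D{\left(G \right)} = 6$ ($D{\left(G \right)} = 3 + 3 = 6$)
$- 90 f{\left(-10,8 \right)} + \left(6 + D{\left(F{\left(2 \right)} \right)}\right)^{2} = \left(-90\right) \left(-10\right) + \left(6 + 6\right)^{2} = 900 + 12^{2} = 900 + 144 = 1044$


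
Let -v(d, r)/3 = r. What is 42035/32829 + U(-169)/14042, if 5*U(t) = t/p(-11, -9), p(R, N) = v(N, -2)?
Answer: 5900705333/4609848180 ≈ 1.2800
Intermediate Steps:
v(d, r) = -3*r
p(R, N) = 6 (p(R, N) = -3*(-2) = 6)
U(t) = t/30 (U(t) = (t/6)/5 = t/30)
42035/32829 + U(-169)/14042 = 42035/32829 + ((1/30)*(-169))/14042 = 42035*(1/32829) - 169/30*1/14042 = 42035/32829 - 169/421260 = 5900705333/4609848180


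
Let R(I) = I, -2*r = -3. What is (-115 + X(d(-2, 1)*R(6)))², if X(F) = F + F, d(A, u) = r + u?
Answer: 7225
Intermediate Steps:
r = 3/2 (r = -½*(-3) = 3/2 ≈ 1.5000)
d(A, u) = 3/2 + u
X(F) = 2*F
(-115 + X(d(-2, 1)*R(6)))² = (-115 + 2*((3/2 + 1)*6))² = (-115 + 2*((5/2)*6))² = (-115 + 2*15)² = (-115 + 30)² = (-85)² = 7225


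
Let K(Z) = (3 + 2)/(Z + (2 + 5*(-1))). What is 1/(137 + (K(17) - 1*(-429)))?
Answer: 14/7929 ≈ 0.0017657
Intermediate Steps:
K(Z) = 5/(-3 + Z) (K(Z) = 5/(Z + (2 - 5)) = 5/(Z - 3) = 5/(-3 + Z))
1/(137 + (K(17) - 1*(-429))) = 1/(137 + (5/(-3 + 17) - 1*(-429))) = 1/(137 + (5/14 + 429)) = 1/(137 + 6011/14) = 1/(7929/14) = 14/7929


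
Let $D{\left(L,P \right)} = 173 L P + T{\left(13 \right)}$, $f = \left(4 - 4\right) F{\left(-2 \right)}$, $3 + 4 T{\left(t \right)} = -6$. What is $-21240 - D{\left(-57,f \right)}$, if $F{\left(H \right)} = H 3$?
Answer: $- \frac{84951}{4} \approx -21238.0$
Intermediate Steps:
$F{\left(H \right)} = 3 H$
$T{\left(t \right)} = - \frac{9}{4}$ ($T{\left(t \right)} = - \frac{3}{4} + \frac{1}{4} \left(-6\right) = - \frac{3}{4} - \frac{3}{2} = - \frac{9}{4}$)
$f = 0$ ($f = \left(4 - 4\right) 3 \left(-2\right) = 0 \left(-6\right) = 0$)
$D{\left(L,P \right)} = - \frac{9}{4} + 173 L P$ ($D{\left(L,P \right)} = 173 L P - \frac{9}{4} = - \frac{9}{4} + 173 L P$)
$-21240 - D{\left(-57,f \right)} = -21240 - \left(- \frac{9}{4} + 173 \left(-57\right) 0\right) = -21240 - \left(- \frac{9}{4} + 0\right) = -21240 - - \frac{9}{4} = -21240 + \frac{9}{4} = - \frac{84951}{4}$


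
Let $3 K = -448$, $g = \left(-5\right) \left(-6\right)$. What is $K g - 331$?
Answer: $-4811$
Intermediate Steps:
$g = 30$
$K = - \frac{448}{3}$ ($K = \frac{1}{3} \left(-448\right) = - \frac{448}{3} \approx -149.33$)
$K g - 331 = \left(- \frac{448}{3}\right) 30 - 331 = -4480 - 331 = -4811$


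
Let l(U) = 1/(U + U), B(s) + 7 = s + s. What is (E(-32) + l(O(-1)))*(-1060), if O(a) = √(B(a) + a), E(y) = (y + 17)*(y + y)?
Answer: -1017600 + 53*I*√10 ≈ -1.0176e+6 + 167.6*I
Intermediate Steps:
B(s) = -7 + 2*s (B(s) = -7 + (s + s) = -7 + 2*s)
E(y) = 2*y*(17 + y) (E(y) = (17 + y)*(2*y) = 2*y*(17 + y))
O(a) = √(-7 + 3*a) (O(a) = √((-7 + 2*a) + a) = √(-7 + 3*a))
l(U) = 1/(2*U)
(E(-32) + l(O(-1)))*(-1060) = (2*(-32)*(17 - 32) + 1/(2*(√(-7 + 3*(-1)))))*(-1060) = (2*(-32)*(-15) + 1/(2*(√(-7 - 3))))*(-1060) = (960 + 1/(2*(√(-10))))*(-1060) = (960 + 1/(2*((I*√10))))*(-1060) = (960 + (-I*√10/10)/2)*(-1060) = (960 - I*√10/20)*(-1060) = -1017600 + 53*I*√10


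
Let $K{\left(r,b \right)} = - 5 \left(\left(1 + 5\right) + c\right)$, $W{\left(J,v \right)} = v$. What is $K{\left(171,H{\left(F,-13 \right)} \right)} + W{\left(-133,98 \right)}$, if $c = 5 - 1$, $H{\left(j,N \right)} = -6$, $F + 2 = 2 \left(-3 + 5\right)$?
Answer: $48$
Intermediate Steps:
$F = 2$ ($F = -2 + 2 \left(-3 + 5\right) = -2 + 2 \cdot 2 = -2 + 4 = 2$)
$c = 4$ ($c = 5 - 1 = 4$)
$K{\left(r,b \right)} = -50$ ($K{\left(r,b \right)} = - 5 \left(\left(1 + 5\right) + 4\right) = - 5 \left(6 + 4\right) = \left(-5\right) 10 = -50$)
$K{\left(171,H{\left(F,-13 \right)} \right)} + W{\left(-133,98 \right)} = -50 + 98 = 48$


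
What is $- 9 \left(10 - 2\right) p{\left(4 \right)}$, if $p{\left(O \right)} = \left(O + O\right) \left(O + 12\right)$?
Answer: $-9216$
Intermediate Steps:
$p{\left(O \right)} = 2 O \left(12 + O\right)$
$- 9 \left(10 - 2\right) p{\left(4 \right)} = - 9 \left(10 - 2\right) 2 \cdot 4 \left(12 + 4\right) = \left(-9\right) 8 \cdot 2 \cdot 4 \cdot 16 = \left(-72\right) 128 = -9216$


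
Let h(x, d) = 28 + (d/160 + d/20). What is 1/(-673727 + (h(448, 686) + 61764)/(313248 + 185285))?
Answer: -39882640/26870006452833 ≈ -1.4843e-6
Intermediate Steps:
h(x, d) = 28 + 9*d/160 (h(x, d) = 28 + (d*(1/160) + d*(1/20)) = 28 + (d/160 + d/20) = 28 + 9*d/160)
1/(-673727 + (h(448, 686) + 61764)/(313248 + 185285)) = 1/(-673727 + ((28 + (9/160)*686) + 61764)/(313248 + 185285)) = 1/(-673727 + ((28 + 3087/80) + 61764)/498533) = 1/(-673727 + (5327/80 + 61764)*(1/498533)) = 1/(-673727 + (4946447/80)*(1/498533)) = 1/(-673727 + 4946447/39882640) = 1/(-26870006452833/39882640) = -39882640/26870006452833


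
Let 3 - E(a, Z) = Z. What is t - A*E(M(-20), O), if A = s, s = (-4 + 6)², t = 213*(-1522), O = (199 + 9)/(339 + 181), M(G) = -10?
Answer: -1620982/5 ≈ -3.2420e+5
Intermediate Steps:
O = ⅖ (O = 208/520 = 208*(1/520) = ⅖ ≈ 0.40000)
E(a, Z) = 3 - Z
t = -324186
s = 4 (s = 2² = 4)
A = 4
t - A*E(M(-20), O) = -324186 - 4*(3 - 1*⅖) = -324186 - 4*(3 - ⅖) = -324186 - 4*13/5 = -324186 - 1*52/5 = -324186 - 52/5 = -1620982/5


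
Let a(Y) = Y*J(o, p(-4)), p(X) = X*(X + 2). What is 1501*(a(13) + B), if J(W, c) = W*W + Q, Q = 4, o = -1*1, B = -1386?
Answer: -1982821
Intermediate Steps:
p(X) = X*(2 + X)
o = -1
J(W, c) = 4 + W² (J(W, c) = W*W + 4 = W² + 4 = 4 + W²)
a(Y) = 5*Y (a(Y) = Y*(4 + (-1)²) = Y*(4 + 1) = Y*5 = 5*Y)
1501*(a(13) + B) = 1501*(5*13 - 1386) = 1501*(65 - 1386) = 1501*(-1321) = -1982821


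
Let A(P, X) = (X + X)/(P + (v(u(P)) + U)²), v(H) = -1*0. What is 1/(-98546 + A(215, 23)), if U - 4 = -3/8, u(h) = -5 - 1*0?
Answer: -14601/1438867202 ≈ -1.0148e-5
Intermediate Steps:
u(h) = -5 (u(h) = -5 + 0 = -5)
v(H) = 0
U = 29/8 (U = 4 - 3/8 = 29/8 ≈ 3.6250)
A(P, X) = 2*X/(841/64 + P) (A(P, X) = (X + X)/(P + (0 + 29/8)²) = (2*X)/(P + (29/8)²) = (2*X)/(P + 841/64) = (2*X)/(841/64 + P) = 2*X/(841/64 + P))
1/(-98546 + A(215, 23)) = 1/(-98546 + 128*23/(841 + 64*215)) = 1/(-98546 + 128*23/(841 + 13760)) = 1/(-98546 + 128*23/14601) = 1/(-98546 + 128*23*(1/14601)) = 1/(-98546 + 2944/14601) = 1/(-1438867202/14601) = -14601/1438867202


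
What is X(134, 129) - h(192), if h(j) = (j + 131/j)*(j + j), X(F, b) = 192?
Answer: -73798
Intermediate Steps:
h(j) = 2*j*(j + 131/j) (h(j) = (j + 131/j)*(2*j) = 2*j*(j + 131/j))
X(134, 129) - h(192) = 192 - (262 + 2*192**2) = 192 - (262 + 2*36864) = 192 - (262 + 73728) = 192 - 1*73990 = 192 - 73990 = -73798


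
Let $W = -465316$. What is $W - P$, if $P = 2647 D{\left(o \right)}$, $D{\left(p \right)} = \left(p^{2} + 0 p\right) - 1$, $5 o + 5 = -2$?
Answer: $- \frac{11696428}{25} \approx -4.6786 \cdot 10^{5}$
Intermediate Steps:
$o = - \frac{7}{5}$ ($o = -1 + \frac{1}{5} \left(-2\right) = -1 - \frac{2}{5} = - \frac{7}{5} \approx -1.4$)
$D{\left(p \right)} = -1 + p^{2}$ ($D{\left(p \right)} = \left(p^{2} + 0\right) - 1 = p^{2} - 1 = -1 + p^{2}$)
$P = \frac{63528}{25}$ ($P = 2647 \left(-1 + \left(- \frac{7}{5}\right)^{2}\right) = 2647 \left(-1 + \frac{49}{25}\right) = 2647 \cdot \frac{24}{25} = \frac{63528}{25} \approx 2541.1$)
$W - P = -465316 - \frac{63528}{25} = - \frac{11696428}{25}$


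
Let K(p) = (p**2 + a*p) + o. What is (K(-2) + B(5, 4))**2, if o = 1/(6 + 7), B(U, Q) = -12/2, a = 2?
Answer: 5929/169 ≈ 35.083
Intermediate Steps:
B(U, Q) = -6 (B(U, Q) = -12*1/2 = -6)
o = 1/13 ≈ 0.076923
K(p) = 1/13 + p**2 + 2*p (K(p) = (p**2 + 2*p) + 1/13 = 1/13 + p**2 + 2*p)
(K(-2) + B(5, 4))**2 = ((1/13 + (-2)**2 + 2*(-2)) - 6)**2 = ((1/13 + 4 - 4) - 6)**2 = (1/13 - 6)**2 = (-77/13)**2 = 5929/169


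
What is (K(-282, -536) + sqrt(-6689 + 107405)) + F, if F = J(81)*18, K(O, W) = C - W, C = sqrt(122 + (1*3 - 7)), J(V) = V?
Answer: 1994 + sqrt(118) + 2*sqrt(25179) ≈ 2322.2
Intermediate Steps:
C = sqrt(118) (C = sqrt(122 + (3 - 7)) = sqrt(122 - 4) = sqrt(118) ≈ 10.863)
K(O, W) = sqrt(118) - W
F = 1458 (F = 81*18 = 1458)
(K(-282, -536) + sqrt(-6689 + 107405)) + F = ((sqrt(118) - 1*(-536)) + sqrt(-6689 + 107405)) + 1458 = ((sqrt(118) + 536) + sqrt(100716)) + 1458 = ((536 + sqrt(118)) + 2*sqrt(25179)) + 1458 = (536 + sqrt(118) + 2*sqrt(25179)) + 1458 = 1994 + sqrt(118) + 2*sqrt(25179)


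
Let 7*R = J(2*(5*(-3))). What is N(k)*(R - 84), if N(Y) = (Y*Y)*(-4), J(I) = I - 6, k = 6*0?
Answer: 0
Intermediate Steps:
k = 0
J(I) = -6 + I
R = -36/7 (R = (-6 + 2*(5*(-3)))/7 = (-6 + 2*(-15))/7 = (-6 - 30)/7 = (1/7)*(-36) = -36/7 ≈ -5.1429)
N(Y) = -4*Y**2 (N(Y) = Y**2*(-4) = -4*Y**2)
N(k)*(R - 84) = (-4*0**2)*(-36/7 - 84) = -4*0*(-624/7) = 0*(-624/7) = 0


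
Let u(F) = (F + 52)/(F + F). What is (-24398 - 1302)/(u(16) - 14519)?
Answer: 41120/23227 ≈ 1.7704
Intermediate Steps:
u(F) = (52 + F)/(2*F) (u(F) = (52 + F)/((2*F)) = (52 + F)*(1/(2*F)) = (52 + F)/(2*F))
(-24398 - 1302)/(u(16) - 14519) = (-24398 - 1302)/((1/2)*(52 + 16)/16 - 14519) = -25700/((1/2)*(1/16)*68 - 14519) = -25700/(17/8 - 14519) = -25700/(-116135/8) = -25700*(-8/116135) = 41120/23227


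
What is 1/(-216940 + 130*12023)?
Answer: 1/1346050 ≈ 7.4291e-7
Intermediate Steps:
1/(-216940 + 130*12023) = 1/(-216940 + 1562990) = 1/1346050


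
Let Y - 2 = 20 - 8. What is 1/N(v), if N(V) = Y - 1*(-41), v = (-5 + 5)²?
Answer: 1/55 ≈ 0.018182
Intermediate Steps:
v = 0 (v = 0² = 0)
Y = 14 (Y = 2 + (20 - 8) = 2 + 12 = 14)
N(V) = 55 (N(V) = 14 - 1*(-41) = 14 + 41 = 55)
1/N(v) = 1/55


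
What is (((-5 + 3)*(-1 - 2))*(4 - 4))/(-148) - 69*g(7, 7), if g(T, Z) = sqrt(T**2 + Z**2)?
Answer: -483*sqrt(2) ≈ -683.07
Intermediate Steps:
(((-5 + 3)*(-1 - 2))*(4 - 4))/(-148) - 69*g(7, 7) = (((-5 + 3)*(-1 - 2))*(4 - 4))/(-148) - 69*sqrt(7**2 + 7**2) = (-2*(-3)*0)*(-1/148) - 69*sqrt(49 + 49) = (6*0)*(-1/148) - 483*sqrt(2) = 0*(-1/148) - 483*sqrt(2) = 0 - 483*sqrt(2) = -483*sqrt(2)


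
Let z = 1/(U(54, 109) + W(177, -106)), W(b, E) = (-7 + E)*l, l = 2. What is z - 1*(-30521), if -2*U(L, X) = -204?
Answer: 3784603/124 ≈ 30521.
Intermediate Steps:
W(b, E) = -14 + 2*E (W(b, E) = (-7 + E)*2 = -14 + 2*E)
U(L, X) = 102 (U(L, X) = -½*(-204) = 102)
z = -1/124 (z = 1/(102 + (-14 + 2*(-106))) = 1/(102 + (-14 - 212)) = 1/(102 - 226) = 1/(-124) = -1/124 ≈ -0.0080645)
z - 1*(-30521) = -1/124 - 1*(-30521) = -1/124 + 30521 = 3784603/124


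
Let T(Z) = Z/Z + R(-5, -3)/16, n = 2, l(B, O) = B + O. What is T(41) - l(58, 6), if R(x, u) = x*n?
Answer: -509/8 ≈ -63.625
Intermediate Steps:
R(x, u) = 2*x (R(x, u) = x*2 = 2*x)
T(Z) = 3/8 (T(Z) = Z/Z + (2*(-5))/16 = 1 - 10*1/16 = 1 - 5/8 = 3/8)
T(41) - l(58, 6) = 3/8 - (58 + 6) = 3/8 - 1*64 = 3/8 - 64 = -509/8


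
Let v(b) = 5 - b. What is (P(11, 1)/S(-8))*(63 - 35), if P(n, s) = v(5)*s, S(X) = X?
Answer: 0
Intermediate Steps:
P(n, s) = 0 (P(n, s) = (5 - 1*5)*s = (5 - 5)*s = 0*s = 0)
(P(11, 1)/S(-8))*(63 - 35) = (0/(-8))*(63 - 35) = (0*(-⅛))*28 = 0*28 = 0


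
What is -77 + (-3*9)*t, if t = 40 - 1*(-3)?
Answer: -1238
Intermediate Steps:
t = 43 (t = 40 + 3 = 43)
-77 + (-3*9)*t = -77 - 3*9*43 = -77 - 27*43 = -77 - 1161 = -1238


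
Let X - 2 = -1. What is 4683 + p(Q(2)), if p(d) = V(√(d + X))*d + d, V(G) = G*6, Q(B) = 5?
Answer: 4688 + 30*√6 ≈ 4761.5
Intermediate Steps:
X = 1 (X = 2 - 1 = 1)
V(G) = 6*G
p(d) = d + 6*d*√(1 + d) (p(d) = (6*√(d + 1))*d + d = (6*√(1 + d))*d + d = 6*d*√(1 + d) + d = d + 6*d*√(1 + d))
4683 + p(Q(2)) = 4683 + 5*(1 + 6*√(1 + 5)) = 4683 + 5*(1 + 6*√6) = 4683 + (5 + 30*√6) = 4688 + 30*√6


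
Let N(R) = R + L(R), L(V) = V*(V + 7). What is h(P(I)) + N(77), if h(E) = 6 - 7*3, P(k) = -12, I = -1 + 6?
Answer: 6530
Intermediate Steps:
L(V) = V*(7 + V)
I = 5
N(R) = R + R*(7 + R)
h(E) = -15 (h(E) = 6 - 21 = -15)
h(P(I)) + N(77) = -15 + 77*(8 + 77) = -15 + 77*85 = -15 + 6545 = 6530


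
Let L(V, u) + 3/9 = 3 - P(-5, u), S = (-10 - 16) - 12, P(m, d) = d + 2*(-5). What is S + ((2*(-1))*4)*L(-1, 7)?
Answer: -250/3 ≈ -83.333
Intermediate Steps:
P(m, d) = -10 + d (P(m, d) = d - 10 = -10 + d)
S = -38 (S = -26 - 12 = -38)
L(V, u) = 38/3 - u (L(V, u) = -⅓ + (3 - (-10 + u)) = -⅓ + (3 + (10 - u)) = -⅓ + (13 - u) = 38/3 - u)
S + ((2*(-1))*4)*L(-1, 7) = -38 + ((2*(-1))*4)*(38/3 - 1*7) = -38 + (-2*4)*(38/3 - 7) = -38 - 8*17/3 = -38 - 136/3 = -250/3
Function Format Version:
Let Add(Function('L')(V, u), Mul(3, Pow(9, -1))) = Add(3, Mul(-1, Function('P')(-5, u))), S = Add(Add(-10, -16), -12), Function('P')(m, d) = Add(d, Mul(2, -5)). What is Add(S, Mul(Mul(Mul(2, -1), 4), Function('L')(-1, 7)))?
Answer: Rational(-250, 3) ≈ -83.333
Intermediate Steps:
Function('P')(m, d) = Add(-10, d) (Function('P')(m, d) = Add(d, -10) = Add(-10, d))
S = -38 (S = Add(-26, -12) = -38)
Function('L')(V, u) = Add(Rational(38, 3), Mul(-1, u)) (Function('L')(V, u) = Add(Rational(-1, 3), Add(3, Mul(-1, Add(-10, u)))) = Add(Rational(-1, 3), Add(3, Add(10, Mul(-1, u)))) = Add(Rational(-1, 3), Add(13, Mul(-1, u))) = Add(Rational(38, 3), Mul(-1, u)))
Add(S, Mul(Mul(Mul(2, -1), 4), Function('L')(-1, 7))) = Add(-38, Mul(Mul(Mul(2, -1), 4), Add(Rational(38, 3), Mul(-1, 7)))) = Add(-38, Mul(Mul(-2, 4), Add(Rational(38, 3), -7))) = Add(-38, Mul(-8, Rational(17, 3))) = Add(-38, Rational(-136, 3)) = Rational(-250, 3)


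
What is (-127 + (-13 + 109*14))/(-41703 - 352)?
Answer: -1386/42055 ≈ -0.032957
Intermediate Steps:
(-127 + (-13 + 109*14))/(-41703 - 352) = (-127 + (-13 + 1526))/(-42055) = (-127 + 1513)*(-1/42055) = 1386*(-1/42055) = -1386/42055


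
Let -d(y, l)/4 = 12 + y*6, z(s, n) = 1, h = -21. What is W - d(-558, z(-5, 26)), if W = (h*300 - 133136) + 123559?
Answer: -29221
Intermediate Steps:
d(y, l) = -48 - 24*y (d(y, l) = -4*(12 + y*6) = -4*(12 + 6*y) = -48 - 24*y)
W = -15877 (W = (-21*300 - 133136) + 123559 = (-6300 - 133136) + 123559 = -139436 + 123559 = -15877)
W - d(-558, z(-5, 26)) = -15877 - (-48 - 24*(-558)) = -15877 - (-48 + 13392) = -15877 - 1*13344 = -15877 - 13344 = -29221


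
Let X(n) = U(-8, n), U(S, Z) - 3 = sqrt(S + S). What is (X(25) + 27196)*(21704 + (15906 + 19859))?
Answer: 1563099331 + 229876*I ≈ 1.5631e+9 + 2.2988e+5*I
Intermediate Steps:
U(S, Z) = 3 + sqrt(2)*sqrt(S) (U(S, Z) = 3 + sqrt(S + S) = 3 + sqrt(2*S) = 3 + sqrt(2)*sqrt(S))
X(n) = 3 + 4*I (X(n) = 3 + sqrt(2)*sqrt(-8) = 3 + sqrt(2)*(2*I*sqrt(2)) = 3 + 4*I)
(X(25) + 27196)*(21704 + (15906 + 19859)) = ((3 + 4*I) + 27196)*(21704 + (15906 + 19859)) = (27199 + 4*I)*(21704 + 35765) = (27199 + 4*I)*57469 = 1563099331 + 229876*I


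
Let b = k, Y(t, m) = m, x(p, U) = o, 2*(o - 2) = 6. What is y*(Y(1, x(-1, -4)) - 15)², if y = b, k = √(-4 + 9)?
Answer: 100*√5 ≈ 223.61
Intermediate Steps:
o = 5 (o = 2 + (½)*6 = 2 + 3 = 5)
x(p, U) = 5
k = √5 ≈ 2.2361
b = √5 ≈ 2.2361
y = √5 ≈ 2.2361
y*(Y(1, x(-1, -4)) - 15)² = √5*(5 - 15)² = √5*(-10)² = √5*100 = 100*√5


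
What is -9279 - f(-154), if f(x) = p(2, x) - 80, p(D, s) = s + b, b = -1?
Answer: -9044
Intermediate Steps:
p(D, s) = -1 + s (p(D, s) = s - 1 = -1 + s)
f(x) = -81 + x (f(x) = (-1 + x) - 80 = -81 + x)
-9279 - f(-154) = -9279 - (-81 - 154) = -9279 - 1*(-235) = -9279 + 235 = -9044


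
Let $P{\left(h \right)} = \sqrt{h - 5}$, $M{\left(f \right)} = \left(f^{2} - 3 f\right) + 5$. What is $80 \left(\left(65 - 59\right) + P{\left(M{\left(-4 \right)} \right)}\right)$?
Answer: $480 + 160 \sqrt{7} \approx 903.32$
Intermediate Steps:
$M{\left(f \right)} = 5 + f^{2} - 3 f$
$P{\left(h \right)} = \sqrt{-5 + h}$
$80 \left(\left(65 - 59\right) + P{\left(M{\left(-4 \right)} \right)}\right) = 80 \left(\left(65 - 59\right) + \sqrt{-5 + \left(5 + \left(-4\right)^{2} - -12\right)}\right) = 80 \left(6 + \sqrt{-5 + \left(5 + 16 + 12\right)}\right) = 80 \left(6 + \sqrt{-5 + 33}\right) = 80 \left(6 + \sqrt{28}\right) = 80 \left(6 + 2 \sqrt{7}\right) = 480 + 160 \sqrt{7}$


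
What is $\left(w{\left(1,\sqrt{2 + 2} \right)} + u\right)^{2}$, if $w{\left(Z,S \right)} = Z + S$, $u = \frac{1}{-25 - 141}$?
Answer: $\frac{247009}{27556} \approx 8.9639$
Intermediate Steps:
$u = - \frac{1}{166}$ ($u = \frac{1}{-166} = - \frac{1}{166} \approx -0.0060241$)
$w{\left(Z,S \right)} = S + Z$
$\left(w{\left(1,\sqrt{2 + 2} \right)} + u\right)^{2} = \left(\left(\sqrt{2 + 2} + 1\right) - \frac{1}{166}\right)^{2} = \left(\left(\sqrt{4} + 1\right) - \frac{1}{166}\right)^{2} = \left(\left(2 + 1\right) - \frac{1}{166}\right)^{2} = \left(3 - \frac{1}{166}\right)^{2} = \left(\frac{497}{166}\right)^{2} = \frac{247009}{27556}$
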